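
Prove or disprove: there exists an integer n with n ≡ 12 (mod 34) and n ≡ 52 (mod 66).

The moduli are not coprime: gcd(34, 66) = 2. Compatibility requires 2 ∣ (52 − 12) = 40, which holds, so solutions exist.
The integers ≡ 12 (mod 34) are 12, 46, 80, 114, 148, 182, 216, 250, …; their remainders mod 66 are 12, 46, 14, 48, 16, 50, 18, 52, so n = 250 is the first that is ≡ 52 (mod 66).
Verify: 250 = 7·34 + 12 and 250 = 3·66 + 52. ✓

n = 250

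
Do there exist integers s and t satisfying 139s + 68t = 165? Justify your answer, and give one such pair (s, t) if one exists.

139 and 68 are coprime, so 139s + 68t ranges over all of ℤ.
Dividing repeatedly: 139 = 2·68 + 3, 68 = 22·3 + 2, 3 = 1·2 + 1, 2 = 2·1 + 0.
Back-substituting, 1 = 3 − 1·2 = 3 − (68 − 22·3) = −68 + 23·3 = −68 + 23·(139 − 2·68) = 23·139 − 47·68; that is, 139·23 + 68·(-47) = 1.
Scaling by 165 gives the particular solution (s, t) = (3795, -7755).
The general solution is s = 3795 + 68k, t = -7755 − 139k; taking k = -55 gives the smaller pair s = 55, t = -110.
Check: 139·55 + 68·(-110) = 7645 − 7480 = 165. ✓

s = 55, t = -110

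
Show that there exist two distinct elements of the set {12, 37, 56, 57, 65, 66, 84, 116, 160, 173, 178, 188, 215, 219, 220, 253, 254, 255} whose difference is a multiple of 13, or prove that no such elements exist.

Both 12 and 116 leave remainder 12 on division by 13; their difference 104 = 8·13 is a multiple of 13.

Yes: 12 and 116.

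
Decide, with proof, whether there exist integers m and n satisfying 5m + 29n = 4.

5 and 29 are coprime, so 5m + 29n ranges over all of ℤ.
Dividing repeatedly: 29 = 5·5 + 4, 5 = 1·4 + 1, 4 = 4·1 + 0.
Unwinding: 1 = 5 − 1·4 = 5 − (29 − 5·5) = −29 + 6·5, i.e. 5·6 + 29·(-1) = 1.
Times 4: 5·24 + 29·(-4) = 4, so (24, -4) solves it.
Indeed 5·24 + 29·(-4) = 120 − 116 = 4.

m = 24, n = -4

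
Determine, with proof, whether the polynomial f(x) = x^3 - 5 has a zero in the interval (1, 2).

Such a root exists.

f(1) = -4 and f(2) = 3, which have opposite signs.
f is continuous everywhere (it is a polynomial), in particular on [1, 2].
By the Intermediate Value Theorem, f takes the value 0 somewhere in the open interval.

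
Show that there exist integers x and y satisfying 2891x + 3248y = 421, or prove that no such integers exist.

No, no such integers exist.

Any value of 2891x + 3248y is a multiple of gcd(2891, 3248) = 7.
However 421 leaves remainder 1 on division by 7.
Hence no integers x, y satisfy the equation.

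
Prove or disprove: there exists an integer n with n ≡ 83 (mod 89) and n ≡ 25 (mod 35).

n = 795

Since 89 and 35 share no common factor, CRT says the pair of congruences has a solution (unique mod 3115).
Write n = 83 + 89t and require 83 + 89t ≡ 25 (mod 35), i.e. 89t ≡ 12 (mod 35).
89 ≡ 19 (mod 35), so this reads 19t ≡ 12 (mod 35). Note 19·24 = 456 ≡ 1 (mod 35) (as 456 − 1 = 13·35), so 19⁻¹ ≡ 24.
Therefore t ≡ 24·12 = 288 ≡ 8 (mod 35).
With t = 8: n = 83 + 89·8 = 795.
Verify: 795 = 8·89 + 83 and 795 = 22·35 + 25. ✓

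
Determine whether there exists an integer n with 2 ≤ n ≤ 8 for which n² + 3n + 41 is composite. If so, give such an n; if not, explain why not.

n = 6

At n = 6: 6² + 3·6 + 41 = 95 = 5·19, which is composite.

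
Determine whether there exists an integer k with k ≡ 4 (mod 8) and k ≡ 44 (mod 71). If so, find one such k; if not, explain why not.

k = 44

gcd(8, 71) = 1, so the Chinese Remainder Theorem guarantees exactly one residue class mod 568 satisfying both.
Any solution of the first congruence is k = 4 + 8t; substituting into the second, 8t ≡ 44 − 4 ≡ 40 (mod 71).
Invert 8 mod 71 by the Euclidean algorithm: 71 = 8·8 + 7, 8 = 1·7 + 1, 7 = 7·1 + 0; back-substituting, 1 = 8 − 1·7 = 8 − (71 − 8·8) = −71 + 9·8. Hence 8·9 ≡ 1, so 8⁻¹ ≡ 9 (mod 71).
Multiplying by 9: t ≡ 9·40 = 360 ≡ 5 (mod 71).
Taking t = 5 gives k = 4 + 8·5 = 44.
Verify: 44 = 5·8 + 4 and 44 = 0·71 + 44. ✓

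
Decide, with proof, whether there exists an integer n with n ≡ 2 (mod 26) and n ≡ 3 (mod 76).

Reduce both congruences modulo 2, which divides 26 and 76: they say n ≡ 2 (mod 2) and n ≡ 3 (mod 2).
But 2 mod 2 = 0 while 3 mod 2 = 1, a contradiction.
Therefore no such n exists.

There is no such integer.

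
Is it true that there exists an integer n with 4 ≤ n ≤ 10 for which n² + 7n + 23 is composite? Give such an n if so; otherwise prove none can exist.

At n = 7: 7² + 7·7 + 23 = 121 = 11·11, which is composite.

n = 7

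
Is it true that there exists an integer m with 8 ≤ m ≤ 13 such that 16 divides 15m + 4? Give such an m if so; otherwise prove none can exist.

There is no such integer m in that range.

At m = 8, 15·8 + 4 = 124 ≡ 12 (mod 16), and each step in m adds 15, giving residues 12, 11, 10, 9, 8, 7 for m = 8, 9, …, 13.
The residue 0 does not occur, so no m in [8, 13] makes 15m + 4 a multiple of 16.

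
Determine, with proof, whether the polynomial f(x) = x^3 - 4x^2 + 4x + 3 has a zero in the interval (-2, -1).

No such root exists.

The endpoint values f(-2) = -29 and f(-1) = -6 are both negative. Claim: f(x) < 0 for every x in (-2, -1).
Substitute x = -1 − u, where 0 < u < 1 on the interval. Expanding, f(-1 − u) = -u^3 - 7u^2 - 15u - 6.
The nonzero coefficients here are all negative, so for u > 0 every term is negative (or zero), and the constant term -6 is strictly negative.
So f is strictly negative on (-2, -1); no root exists in the interval.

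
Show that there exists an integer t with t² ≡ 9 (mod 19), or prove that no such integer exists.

Take t = 3. Then 3² = 9, and since 0 ≤ 9 < 19 this is already reduced: 3² ≡ 9 (mod 19).

t = 3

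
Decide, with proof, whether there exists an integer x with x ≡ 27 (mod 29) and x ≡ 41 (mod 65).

gcd(29, 65) = 1, so the Chinese Remainder Theorem guarantees exactly one residue class mod 1885 satisfying both.
Write x = 27 + 29t and require 27 + 29t ≡ 41 (mod 65), i.e. 29t ≡ 14 (mod 65).
Invert 29 mod 65 by the Euclidean algorithm: 65 = 2·29 + 7, 29 = 4·7 + 1, 7 = 7·1 + 0; back-substituting, 1 = 29 − 4·7 = 29 − 4·(65 − 2·29) = −4·65 + 9·29. Hence 29·9 ≡ 1, so 29⁻¹ ≡ 9 (mod 65).
Therefore t ≡ 9·14 = 126 ≡ 61 (mod 65).
With t = 61: x = 27 + 29·61 = 1796.
Check: 1796 mod 29 = 27, 1796 mod 65 = 41. ✓

x = 1796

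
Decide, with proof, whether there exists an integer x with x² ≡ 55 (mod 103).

Take x = 40. Then 40² = 1600 = 15·103 + 55, so 40² ≡ 55 (mod 103).

x = 40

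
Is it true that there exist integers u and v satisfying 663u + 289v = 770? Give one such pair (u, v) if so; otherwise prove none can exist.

Both 663 and 289 are divisible by gcd(663, 289) = 17, hence so is any combination 663u + 289v.
However 770 leaves remainder 5 on division by 17.
So the equation is unsolvable over ℤ.

No, no such integers exist.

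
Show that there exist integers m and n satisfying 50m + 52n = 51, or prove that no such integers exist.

There are no such integers.

Any value of 50m + 52n is a multiple of gcd(50, 52) = 2.
But 51 is not a multiple of 2 (it leaves remainder 1).
So the equation is unsolvable over ℤ.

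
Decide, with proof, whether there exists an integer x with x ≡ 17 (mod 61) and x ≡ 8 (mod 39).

x = 749

gcd(61, 39) = 1, so the Chinese Remainder Theorem guarantees exactly one residue class mod 2379 satisfying both.
Any solution of the first congruence is x = 17 + 61t; substituting into the second, 61t ≡ 8 − 17 ≡ 30 (mod 39).
61 ≡ 22 (mod 39), so this reads 22t ≡ 30 (mod 39). Since 22·16 = 352 = 9·39 + 1, the inverse of 22 mod 39 is 16.
Multiplying by 16: t ≡ 16·30 = 480 ≡ 12 (mod 39).
Taking t = 12 gives x = 17 + 61·12 = 749.
Verify: 749 = 12·61 + 17 and 749 = 19·39 + 8. ✓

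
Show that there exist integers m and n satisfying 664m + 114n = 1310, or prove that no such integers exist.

m = 20, n = -105

Every value of 664m + 114n is a multiple of gcd(664, 114) = 2; since 2 ∣ 1310, solutions exist.
Dividing through by 2 reduces the equation to 332m + 57n = 655.
Euclidean algorithm: 332 = 5·57 + 47, 57 = 1·47 + 10, 47 = 4·10 + 7, 10 = 1·7 + 3, 7 = 2·3 + 1, 3 = 3·1 + 0.
Unwinding: 1 = 7 − 2·3 = 7 − 2·(10 − 1·7) = −2·10 + 3·7 = −2·10 + 3·(47 − 4·10) = 3·47 − 14·10 = 3·47 − 14·(57 − 1·47) = −14·57 + 17·47 = −14·57 + 17·(332 − 5·57) = 17·332 − 99·57, i.e. 332·17 + 57·(-99) = 1.
Times 655: 332·11135 + 57·(-64845) = 655, so (11135, -64845) solves it.
Shifting by a multiple of (57, −332) keeps it a solution: m = 11135 − 195·57 = 20, n = -64845 + 195·332 = -105.
Indeed 664·20 + 114·(-105) = 13280 − 11970 = 1310.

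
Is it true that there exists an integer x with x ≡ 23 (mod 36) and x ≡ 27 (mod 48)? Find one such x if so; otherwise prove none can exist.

There is no such integer.

Reduce both congruences modulo 12, which divides 36 and 48: they say x ≡ 23 (mod 12) and x ≡ 27 (mod 12).
These are incompatible: 23 − 27 = -4 is not divisible by 12.
Hence the system has no solution.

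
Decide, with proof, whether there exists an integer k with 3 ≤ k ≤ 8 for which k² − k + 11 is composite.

No such integer k in that range exists.

The values for k = 3, 4, …, 8 are 17, 23, 31, 41, 53, 67, and each of these is prime.
So no value in the range makes the expression composite.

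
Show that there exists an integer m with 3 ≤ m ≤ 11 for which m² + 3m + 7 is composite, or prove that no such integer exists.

At m = 4: 4² + 3·4 + 7 = 35 = 5·7, which is composite.

m = 4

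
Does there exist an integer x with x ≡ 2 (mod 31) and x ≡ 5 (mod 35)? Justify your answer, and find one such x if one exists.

x = 250

The moduli 31 and 35 are coprime, so by the Chinese Remainder Theorem a unique solution modulo 1085 exists.
Write x = 2 + 31t and require 2 + 31t ≡ 5 (mod 35), i.e. 31t ≡ 3 (mod 35).
Since 31·26 = 806 = 23·35 + 1, the inverse of 31 mod 35 is 26.
Multiplying by 26: t ≡ 26·3 = 78 ≡ 8 (mod 35).
Taking t = 8 gives x = 2 + 31·8 = 250.
Indeed 250 ≡ 2 (mod 31) and 250 ≡ 5 (mod 35).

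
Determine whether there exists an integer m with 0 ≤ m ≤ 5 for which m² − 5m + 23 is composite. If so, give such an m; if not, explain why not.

The values for m = 0, 1, …, 5 are 23, 19, 17, 17, 19, 23, and each of these is prime.
So no value in the range makes the expression composite.

There is no such integer m in that range.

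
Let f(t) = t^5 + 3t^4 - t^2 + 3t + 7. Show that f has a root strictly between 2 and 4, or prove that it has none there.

No.

The endpoint values f(2) = 89 and f(4) = 1795 are both positive. Claim: f(t) > 0 for every t in (2, 4).
Shift to the endpoint 2: with t = 2 + u (0 < u < 2), one computes f(2 + u) = u^5 + 13u^4 + 64u^3 + 151u^2 + 175u + 89.
All 6 nonzero coefficients of this polynomial in u are positive; hence for u > 0 the value is a sum of positive terms (the constant 89 among them).
So f is strictly positive on (2, 4); no root exists in the interval.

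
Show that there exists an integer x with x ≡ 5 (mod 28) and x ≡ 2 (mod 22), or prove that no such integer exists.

No, no such integer exists.

Reduce both congruences modulo 2, which divides 28 and 22: they say x ≡ 5 (mod 2) and x ≡ 2 (mod 2).
However 5 ≡ 1 and 2 ≡ 0 (mod 2), and 1 ≠ 0.
Hence the system has no solution.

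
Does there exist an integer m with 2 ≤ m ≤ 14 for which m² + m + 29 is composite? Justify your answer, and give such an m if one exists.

At m = 11: 11² + 11 + 29 = 161 = 7·23, which is composite.

m = 11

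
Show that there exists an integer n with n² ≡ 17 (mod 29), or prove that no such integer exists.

29 is prime, so by Euler's criterion 17 is a square mod 29 iff 17^((29−1)/2) = 17^14 ≡ 1 (mod 29).
Repeated squaring mod 29: 17^2 = 289 ≡ 28; 17^4 ≡ 28² = 784 ≡ 1; 17^8 ≡ 1² = 1 ≡ 1.
Since 14 = 8 + 4 + 2, 17^14 ≡ 1 · 1 · 28; multiplying out mod 29: 1·1 = 1 ≡ 1, then 1·28 = 28 ≡ 28. Thus 17^14 ≡ 28 ≡ −1 (mod 29).
The value −1 means 17 is a non-residue modulo 29, so n² ≡ 17 (mod 29) is impossible.

No such integer exists.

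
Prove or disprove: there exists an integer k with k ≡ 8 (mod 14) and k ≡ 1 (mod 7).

Here gcd(14, 7) = 7, and both 8 and 1 leave remainder 1 mod 7, so the system is consistent.
In fact k = 8 itself already satisfies 8 mod 7 = 1.
Indeed 8 ≡ 8 (mod 14) and 8 ≡ 1 (mod 7).

k = 8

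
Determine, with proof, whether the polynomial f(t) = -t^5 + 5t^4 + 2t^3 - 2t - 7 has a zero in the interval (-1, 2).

f(-1) = -1 and f(2) = 53, which have opposite signs.
f is continuous everywhere (it is a polynomial), in particular on [-1, 2].
By the Intermediate Value Theorem, f takes the value 0 somewhere in the open interval.

Such a root exists.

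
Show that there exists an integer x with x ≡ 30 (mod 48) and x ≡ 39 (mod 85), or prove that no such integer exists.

Since 48 and 85 share no common factor, CRT says the pair of congruences has a solution (unique mod 4080).
Write x = 30 + 48t and require 30 + 48t ≡ 39 (mod 85), i.e. 48t ≡ 9 (mod 85).
Since 48·62 = 2976 = 35·85 + 1, the inverse of 48 mod 85 is 62.
Multiplying by 62: t ≡ 62·9 = 558 ≡ 48 (mod 85).
Taking t = 48 gives x = 30 + 48·48 = 2334.
Verify: 2334 = 48·48 + 30 and 2334 = 27·85 + 39. ✓

x = 2334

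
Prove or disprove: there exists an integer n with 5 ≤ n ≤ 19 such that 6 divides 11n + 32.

n = 8

For n = 5, 6, 7 the values 87, 98, 109 are not multiples of 6. Try n = 8: 11·8 + 32 = 120 = 20·6, which is divisible by 6.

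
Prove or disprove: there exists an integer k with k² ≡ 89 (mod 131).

k = 73

k = 73 works: 73² = 5329, and 5329 − 89 = 5240 = 40·131.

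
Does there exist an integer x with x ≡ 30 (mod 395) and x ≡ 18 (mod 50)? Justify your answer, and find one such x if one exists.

No, no such integer exists.

Reduce both congruences modulo 5, which divides 395 and 50: they say x ≡ 30 (mod 5) and x ≡ 18 (mod 5).
These are incompatible: 30 − 18 = 12 is not divisible by 5.
Hence the system has no solution.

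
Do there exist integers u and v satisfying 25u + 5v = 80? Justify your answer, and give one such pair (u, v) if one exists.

u = 0, v = 16

Every value of 25u + 5v is a multiple of gcd(25, 5) = 5; since 5 ∣ 80, solutions exist.
Dividing through by 5 reduces the equation to 5u + 1v = 16.
With a unit coefficient on v, (u, v) = (0, 16) is an immediate solution.
Check: 25·0 + 5·16 = 0 + 80 = 80. ✓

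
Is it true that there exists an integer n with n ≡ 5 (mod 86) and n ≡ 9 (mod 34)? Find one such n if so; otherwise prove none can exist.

n = 349

Here gcd(86, 34) = 2, and both 5 and 9 leave remainder 1 mod 2, so the system is consistent.
The integers ≡ 5 (mod 86) are 5, 91, 177, 263, 349, …; their remainders mod 34 are 5, 23, 7, 25, 9, so n = 349 is the first that is ≡ 9 (mod 34).
Indeed 349 ≡ 5 (mod 86) and 349 ≡ 9 (mod 34).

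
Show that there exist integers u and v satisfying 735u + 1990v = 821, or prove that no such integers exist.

Any value of 735u + 1990v is a multiple of gcd(735, 1990) = 5.
However 821 leaves remainder 1 on division by 5.
Hence no integers u, v satisfy the equation.

There are no such integers.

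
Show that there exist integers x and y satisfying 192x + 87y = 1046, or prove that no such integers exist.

No such integers exist.

gcd(192, 87) = 3, so every integer of the form 192x + 87y is a multiple of 3.
However 1046 leaves remainder 2 on division by 3.
So the equation is unsolvable over ℤ.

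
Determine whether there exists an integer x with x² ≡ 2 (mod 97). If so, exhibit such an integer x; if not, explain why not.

x = 14

Take x = 14. Then 14² = 196 = 2·97 + 2, so 14² ≡ 2 (mod 97).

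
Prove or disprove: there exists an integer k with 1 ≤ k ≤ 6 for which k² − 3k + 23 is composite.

At k = 5: 5² − 3·5 + 23 = 33 = 3·11, which is composite.

k = 5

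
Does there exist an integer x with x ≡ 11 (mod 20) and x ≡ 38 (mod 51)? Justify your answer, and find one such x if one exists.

x = 191

Since 20 and 51 share no common factor, CRT says the pair of congruences has a solution (unique mod 1020).
Write x = 11 + 20t and require 11 + 20t ≡ 38 (mod 51), i.e. 20t ≡ 27 (mod 51).
To invert 20 modulo 51: 51 = 2·20 + 11, 20 = 1·11 + 9, 11 = 1·9 + 2, 9 = 4·2 + 1, 2 = 2·1 + 0, and unwinding, 1 = 9 − 4·2 = 9 − 4·(11 − 1·9) = −4·11 + 5·9 = −4·11 + 5·(20 − 1·11) = 5·20 − 9·11 = 5·20 − 9·(51 − 2·20) = −9·51 + 23·20. Thus 20⁻¹ ≡ 23 (mod 51).
Therefore t ≡ 23·27 = 621 ≡ 9 (mod 51).
Taking t = 9 gives x = 11 + 20·9 = 191.
Verify: 191 = 9·20 + 11 and 191 = 3·51 + 38. ✓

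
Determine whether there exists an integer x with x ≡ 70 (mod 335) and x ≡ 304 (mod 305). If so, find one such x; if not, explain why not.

Both moduli are multiples of 5 = gcd(335, 305), so any solution would satisfy x ≡ 70 and x ≡ 304 modulo 5 simultaneously.
But 70 mod 5 = 0 while 304 mod 5 = 4, a contradiction.
Hence the system has no solution.

No, no such integer exists.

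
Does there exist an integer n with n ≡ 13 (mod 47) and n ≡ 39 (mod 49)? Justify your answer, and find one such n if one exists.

Since 47 and 49 share no common factor, CRT says the pair of congruences has a solution (unique mod 2303).
Any solution of the first congruence is n = 13 + 47t; substituting into the second, 47t ≡ 39 − 13 ≡ 26 (mod 49).
Note 47·24 = 1128 ≡ 1 (mod 49) (as 1128 − 1 = 23·49), so 47⁻¹ ≡ 24.
Multiplying by 24: t ≡ 24·26 = 624 ≡ 36 (mod 49).
Taking t = 36 gives n = 13 + 47·36 = 1705.
Verify: 1705 = 36·47 + 13 and 1705 = 34·49 + 39. ✓

n = 1705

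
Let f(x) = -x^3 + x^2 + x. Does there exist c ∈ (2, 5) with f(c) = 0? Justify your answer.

f(2) = -2 and f(5) = -95, both negative, so a sign-change argument is unavailable; we show f keeps this sign on the whole interval.
Substitute x = 2 + u, where 0 < u < 3 on the interval. Expanding, f(2 + u) = -u^3 - 5u^2 - 7u - 2.
The nonzero coefficients here are all negative, so for u > 0 every term is negative (or zero), and the constant term -2 is strictly negative.
Therefore f(x) < 0 throughout (2, 5), and f has no zero there.

f has no root in that interval.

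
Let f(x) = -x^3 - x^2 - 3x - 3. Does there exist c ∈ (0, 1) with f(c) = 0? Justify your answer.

f(0) = -3 and f(1) = -8, both negative.
f'(x) = -3x^2 - 2x - 3 has discriminant (-2)² − 4·(-3)·(-3) = -32 < 0, so f' has no real roots and is negative for every real x.
So f is strictly decreasing; between 0 and 1 its values lie between f(0) = -3 and f(1) = -8, all negative. Therefore f has no root in (0, 1).

No such root exists.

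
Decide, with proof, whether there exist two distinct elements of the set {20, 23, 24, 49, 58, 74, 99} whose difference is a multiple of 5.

23 and 58 are such a pair.

Both 23 and 58 leave remainder 3 on division by 5; their difference 35 = 7·5 is a multiple of 5.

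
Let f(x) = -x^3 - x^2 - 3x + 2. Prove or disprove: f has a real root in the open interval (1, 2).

No.

f(1) = -3 and f(2) = -16, both negative.
f'(x) = -3x^2 - 2x - 3 has discriminant (-2)² − 4·(-3)·(-3) = -32 < 0, so f' has no real roots and is negative for every real x.
Hence f is strictly decreasing on ℝ, and in particular on [1, 2]. A strictly monotone function with same-sign endpoint values stays negative on the whole interval, so f has no zero in (1, 2).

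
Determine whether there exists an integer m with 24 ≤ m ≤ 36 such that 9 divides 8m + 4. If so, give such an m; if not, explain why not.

Scanning upward from m = 24 gives 196, 204, 212, 220, 228, 236, 244, none divisible by 9. At m = 31 we get 8·31 + 4 = 252, and 252 = 9·28.

m = 31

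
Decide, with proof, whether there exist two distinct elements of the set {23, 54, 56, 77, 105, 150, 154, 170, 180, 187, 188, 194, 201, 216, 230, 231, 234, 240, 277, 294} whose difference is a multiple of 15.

23 mod 15 = 8 and 188 mod 15 = 8, so 188 − 23 = 165 = 11·15.

Yes: 23 and 188.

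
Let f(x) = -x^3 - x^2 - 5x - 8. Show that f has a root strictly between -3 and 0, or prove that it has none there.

Such a root exists.

f(-3) = 25 and f(0) = -8, which have opposite signs.
Since f is a polynomial it is continuous on [-3, 0].
By the Intermediate Value Theorem f must vanish at some point of (-3, 0).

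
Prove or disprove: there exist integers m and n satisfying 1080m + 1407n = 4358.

Both 1080 and 1407 are divisible by gcd(1080, 1407) = 3, hence so is any combination 1080m + 1407n.
However 4358 leaves remainder 2 on division by 3.
So the equation is unsolvable over ℤ.

There are no such integers.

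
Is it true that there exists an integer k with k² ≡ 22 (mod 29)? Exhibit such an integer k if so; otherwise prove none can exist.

k = 14 works: 14² = 196, and 196 − 22 = 174 = 6·29.

k = 14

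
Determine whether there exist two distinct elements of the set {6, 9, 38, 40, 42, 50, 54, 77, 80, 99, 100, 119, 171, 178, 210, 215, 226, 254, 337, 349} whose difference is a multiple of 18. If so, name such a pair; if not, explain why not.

The pair (6, 42) works.

6 mod 18 = 6 and 42 mod 18 = 6, so 42 − 6 = 36 = 2·18.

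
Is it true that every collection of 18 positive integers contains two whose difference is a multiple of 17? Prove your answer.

Partition the integers by their residue mod 17; there are 17 classes.
With 18 integers and only 17 classes, the pigeonhole principle forces two of them, say a and b, into the same class.
Their difference a − b is then a multiple of 17.

Yes.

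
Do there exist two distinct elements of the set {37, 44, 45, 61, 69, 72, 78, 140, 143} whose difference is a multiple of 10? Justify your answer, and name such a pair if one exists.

Residues mod 10: 37↦7, 44↦4, 45↦5, 61↦1, 69↦9, 72↦2, 78↦8, 140↦0, 143↦3.
All 9 residues are distinct, so no two elements differ by a multiple of 10.

No, no such pair exists.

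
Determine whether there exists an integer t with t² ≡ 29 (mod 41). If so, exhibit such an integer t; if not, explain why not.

Apply Euler's criterion with the prime 41: 29 is a quadratic residue iff 29^20 ≡ 1 (mod 41), and a non-residue iff it is ≡ −1.
Repeated squaring mod 41: 29^2 = 841 ≡ 21; 29^4 ≡ 21² = 441 ≡ 31; 29^8 ≡ 31² = 961 ≡ 18; 29^16 ≡ 18² = 324 ≡ 37.
Since 20 = 16 + 4, 29^20 ≡ 37 · 31; multiplying out mod 41: 37·31 = 1147 ≡ 40. Thus 29^20 ≡ 40 ≡ −1 (mod 41).
By Euler's criterion 29 is a quadratic non-residue mod 41: no t satisfies t² ≡ 29 (mod 41).

There is no such integer.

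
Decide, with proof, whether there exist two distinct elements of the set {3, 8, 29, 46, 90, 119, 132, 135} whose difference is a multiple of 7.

Both 8 and 29 leave remainder 1 on division by 7; their difference 21 = 3·7 is a multiple of 7.

8 and 29 are such a pair.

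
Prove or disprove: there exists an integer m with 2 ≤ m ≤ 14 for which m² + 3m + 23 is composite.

m = 6

At m = 6: 6² + 3·6 + 23 = 77 = 7·11, which is composite.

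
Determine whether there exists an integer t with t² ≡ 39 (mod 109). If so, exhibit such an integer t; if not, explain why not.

Apply Euler's criterion with the prime 109: 39 is a quadratic residue iff 39^54 ≡ 1 (mod 109), and a non-residue iff it is ≡ −1.
Squaring successively (mod 109): 39^2 = 1521 ≡ 104; 39^4 ≡ 104² = 10816 ≡ 25; 39^8 ≡ 25² = 625 ≡ 80; 39^16 ≡ 80² = 6400 ≡ 78; 39^32 ≡ 78² = 6084 ≡ 89.
Since 54 = 32 + 16 + 4 + 2, 39^54 ≡ 89 · 78 · 25 · 104; multiplying out mod 109: 89·78 = 6942 ≡ 75, then 75·25 = 1875 ≡ 22, then 22·104 = 2288 ≡ 108. Thus 39^54 ≡ 108 ≡ −1 (mod 109).
The value −1 means 39 is a non-residue modulo 109, so t² ≡ 39 (mod 109) is impossible.

There is no such integer.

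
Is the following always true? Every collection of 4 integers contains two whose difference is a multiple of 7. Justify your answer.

No; for instance {23, 24, 25, 26} is a counterexample.

Consider the 4 integers 23, 24, 25, 26. They lie in distinct residue classes modulo 7, since 4 ≤ 7.
Any two of them differ by at most 3 < 7 and by at least 1, so no difference is a multiple of 7.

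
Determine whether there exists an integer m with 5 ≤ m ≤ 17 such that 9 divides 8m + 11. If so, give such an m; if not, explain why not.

m = 11

At m = 11 we get 8·11 + 11 = 99, and 99 = 9·11.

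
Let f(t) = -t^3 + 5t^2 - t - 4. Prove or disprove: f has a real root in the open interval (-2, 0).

f(-2) = 26 and f(0) = -4, which have opposite signs.
f is continuous everywhere (it is a polynomial), in particular on [-2, 0].
By the Intermediate Value Theorem, f takes the value 0 somewhere in the open interval.

Such a root exists.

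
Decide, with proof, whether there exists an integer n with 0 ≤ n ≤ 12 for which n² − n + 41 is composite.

There is no such integer n in that range.

The values for n = 0, 1, …, 12 are 41, 41, 43, 47, 53, 61, 71, 83, 97, 113, 131, 151, 173, and each of these is prime.
So no value in the range makes the expression composite.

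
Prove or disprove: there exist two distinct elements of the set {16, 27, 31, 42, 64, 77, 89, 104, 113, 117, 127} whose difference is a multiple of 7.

Both 27 and 104 leave remainder 6 on division by 7; their difference 77 = 11·7 is a multiple of 7.

27 and 104 are such a pair.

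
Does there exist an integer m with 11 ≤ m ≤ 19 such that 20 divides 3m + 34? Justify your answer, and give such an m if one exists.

For m = 11, 12, …, 19 the values of 3m + 34 modulo 20 are 7, 10, 13, 16, 19, 2, 5, 8, 11 respectively.
None is 0, so 20 never divides 3m + 34 on this range.

There is no such integer m in that range.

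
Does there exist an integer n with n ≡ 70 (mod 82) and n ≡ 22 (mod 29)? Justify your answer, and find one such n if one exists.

gcd(82, 29) = 1, so the Chinese Remainder Theorem guarantees exactly one residue class mod 2378 satisfying both.
Any solution of the first congruence is n = 70 + 82t; substituting into the second, 82t ≡ 22 − 70 ≡ 10 (mod 29).
82 ≡ 24 (mod 29), so this reads 24t ≡ 10 (mod 29). Invert 24 mod 29 by the Euclidean algorithm: 29 = 1·24 + 5, 24 = 4·5 + 4, 5 = 1·4 + 1, 4 = 4·1 + 0; back-substituting, 1 = 5 − 1·4 = 5 − (24 − 4·5) = −24 + 5·5 = −24 + 5·(29 − 1·24) = 5·29 − 6·24. Hence 24·(-6) ≡ 1, so 24⁻¹ ≡ -6 ≡ 23 (mod 29).
Therefore t ≡ 23·10 = 230 ≡ 27 (mod 29).
With t = 27: n = 70 + 82·27 = 2284.
Indeed 2284 ≡ 70 (mod 82) and 2284 ≡ 22 (mod 29).

n = 2284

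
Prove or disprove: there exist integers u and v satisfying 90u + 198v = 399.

No such integers exist.

gcd(90, 198) = 18, so every integer of the form 90u + 198v is a multiple of 18.
But 399 = 18·22 + 3, so 18 ∤ 399.
Therefore 90u + 198v = 399 has no solution in integers.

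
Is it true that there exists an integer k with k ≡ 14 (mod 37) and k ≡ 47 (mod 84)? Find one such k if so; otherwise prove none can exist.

The moduli 37 and 84 are coprime, so by the Chinese Remainder Theorem a unique solution modulo 3108 exists.
Any solution of the first congruence is k = 14 + 37t; substituting into the second, 37t ≡ 47 − 14 ≡ 33 (mod 84).
Since 37·25 = 925 = 11·84 + 1, the inverse of 37 mod 84 is 25.
Therefore t ≡ 25·33 = 825 ≡ 69 (mod 84).
Taking t = 69 gives k = 14 + 37·69 = 2567.
Check: 2567 mod 37 = 14, 2567 mod 84 = 47. ✓

k = 2567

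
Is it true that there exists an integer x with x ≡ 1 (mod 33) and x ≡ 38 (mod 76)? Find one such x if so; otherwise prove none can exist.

x = 2014

gcd(33, 76) = 1, so the Chinese Remainder Theorem guarantees exactly one residue class mod 2508 satisfying both.
Any solution of the first congruence is x = 1 + 33t; substituting into the second, 33t ≡ 38 − 1 ≡ 37 (mod 76).
Invert 33 mod 76 by the Euclidean algorithm: 76 = 2·33 + 10, 33 = 3·10 + 3, 10 = 3·3 + 1, 3 = 3·1 + 0; back-substituting, 1 = 10 − 3·3 = 10 − 3·(33 − 3·10) = −3·33 + 10·10 = −3·33 + 10·(76 − 2·33) = 10·76 − 23·33. Hence 33·(-23) ≡ 1, so 33⁻¹ ≡ -23 ≡ 53 (mod 76).
Multiplying by 53: t ≡ 53·37 = 1961 ≡ 61 (mod 76).
Taking t = 61 gives x = 1 + 33·61 = 2014.
Indeed 2014 ≡ 1 (mod 33) and 2014 ≡ 38 (mod 76).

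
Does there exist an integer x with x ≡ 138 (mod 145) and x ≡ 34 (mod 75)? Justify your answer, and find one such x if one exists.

gcd(145, 75) = 5. If x ≡ 138 (mod 145) and x ≡ 34 (mod 75), then x ≡ 138 (mod 5) and x ≡ 34 (mod 5).
These are incompatible: 138 − 34 = 104 is not divisible by 5.
Hence the system has no solution.

No, no such integer exists.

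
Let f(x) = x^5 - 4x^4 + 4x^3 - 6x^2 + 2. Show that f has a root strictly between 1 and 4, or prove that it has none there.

Yes, f has a root in the interval.

f(1) = -3 and f(4) = 162, which have opposite signs.
Since f is a polynomial it is continuous on [1, 4].
By the Intermediate Value Theorem, f takes the value 0 somewhere in the open interval.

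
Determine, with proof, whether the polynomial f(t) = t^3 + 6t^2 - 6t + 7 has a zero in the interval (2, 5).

No.

f(2) = 27 and f(5) = 252, both positive, so a sign-change argument is unavailable; we show f keeps this sign on the whole interval.
Substitute t = 2 + u, where 0 < u < 3 on the interval. Expanding, f(2 + u) = u^3 + 12u^2 + 30u + 27.
The nonzero coefficients here are all positive, so for u > 0 every term is positive (or zero), and the constant term 27 is strictly positive.
Therefore f(t) > 0 throughout (2, 5), and f has no zero there.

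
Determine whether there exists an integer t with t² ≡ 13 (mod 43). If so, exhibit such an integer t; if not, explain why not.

t = 20

t = 20 works: 20² = 400, and 400 − 13 = 387 = 9·43.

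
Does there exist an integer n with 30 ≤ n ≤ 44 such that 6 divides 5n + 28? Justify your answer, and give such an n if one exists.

n = 34 works, since 5·34 + 28 = 198 = 33·6.

n = 34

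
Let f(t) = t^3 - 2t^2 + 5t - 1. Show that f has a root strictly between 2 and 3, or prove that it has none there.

No such root exists.

f(2) = 9 and f(3) = 23, both positive.
The derivative f'(t) = 3t^2 - 4t + 5 is a quadratic with discriminant (-4)² − 4·3·5 = -44 < 0; it never vanishes, so it is always positive (sign of the leading coefficient).
So f is strictly increasing; between 2 and 3 its values lie between f(2) = 9 and f(3) = 23, all positive. Therefore f has no root in (2, 3).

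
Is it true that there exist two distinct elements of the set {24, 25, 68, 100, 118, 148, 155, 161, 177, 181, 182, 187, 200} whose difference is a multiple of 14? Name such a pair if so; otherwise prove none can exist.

Residues mod 14: 24↦10, 25↦11, 68↦12, 100↦2, 118↦6, 148↦8, 155↦1, 161↦7, 177↦9, 181↦13, 182↦0, 187↦5, 200↦4.
These 13 residues are pairwise different, hence no difference of two elements is divisible by 14.

No, no such pair exists.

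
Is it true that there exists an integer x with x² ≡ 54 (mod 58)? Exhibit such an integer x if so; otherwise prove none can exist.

Take x = 34. Then 34² = 1156 = 19·58 + 54, so 34² ≡ 54 (mod 58).

x = 34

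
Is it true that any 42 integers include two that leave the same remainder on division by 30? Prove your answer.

Yes, this is always true.

Partition the integers by their residue mod 30; there are 30 classes.
Since 42 > 30, two of the 42 integers must share a residue class by the pigeonhole principle; call them a and b.
So a and b have equal remainders mod 30, which is exactly what was to be shown.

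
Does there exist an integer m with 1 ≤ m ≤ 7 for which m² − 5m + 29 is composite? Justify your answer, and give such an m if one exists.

At m = 6: 6² − 5·6 + 29 = 35 = 5·7, which is composite.

m = 6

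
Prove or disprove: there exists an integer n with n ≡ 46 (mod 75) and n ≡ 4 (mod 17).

gcd(75, 17) = 1, so the Chinese Remainder Theorem guarantees exactly one residue class mod 1275 satisfying both.
Write n = 46 + 75t and require 46 + 75t ≡ 4 (mod 17), i.e. 75t ≡ 9 (mod 17).
75 ≡ 7 (mod 17), so this reads 7t ≡ 9 (mod 17). Note 7·5 = 35 ≡ 1 (mod 17) (as 35 − 1 = 2·17), so 7⁻¹ ≡ 5.
Multiplying by 5: t ≡ 5·9 = 45 ≡ 11 (mod 17).
Taking t = 11 gives n = 46 + 75·11 = 871.
Verify: 871 = 11·75 + 46 and 871 = 51·17 + 4. ✓

n = 871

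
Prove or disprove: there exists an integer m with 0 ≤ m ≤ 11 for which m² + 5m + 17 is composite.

At m = 9: 9² + 5·9 + 17 = 143 = 11·13, which is composite.

m = 9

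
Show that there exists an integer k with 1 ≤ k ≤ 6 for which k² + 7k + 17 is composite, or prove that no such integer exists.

At k = 6: 6² + 7·6 + 17 = 95 = 5·19, which is composite.

k = 6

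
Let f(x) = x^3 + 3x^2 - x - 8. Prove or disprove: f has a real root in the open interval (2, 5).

f(2) = 10 and f(5) = 187, both positive, so a sign-change argument is unavailable; we show f keeps this sign on the whole interval.
Shift to the endpoint 2: with x = 2 + u (0 < u < 3), one computes f(2 + u) = u^3 + 9u^2 + 23u + 10.
All 4 nonzero coefficients of this polynomial in u are positive; hence for u > 0 the value is a sum of positive terms (the constant 10 among them).
So f is strictly positive on (2, 5); no root exists in the interval.

No such root exists.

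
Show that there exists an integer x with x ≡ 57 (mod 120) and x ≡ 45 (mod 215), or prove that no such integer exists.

gcd(120, 215) = 5. If x ≡ 57 (mod 120) and x ≡ 45 (mod 215), then x ≡ 57 (mod 5) and x ≡ 45 (mod 5).
These are incompatible: 57 − 45 = 12 is not divisible by 5.
Hence the system has no solution.

No such integer exists.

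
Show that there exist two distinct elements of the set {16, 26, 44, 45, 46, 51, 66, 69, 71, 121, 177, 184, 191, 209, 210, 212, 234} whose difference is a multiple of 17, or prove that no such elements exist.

There is no such pair.

Residues mod 17: 16↦16, 26↦9, 44↦10, 45↦11, 46↦12, 51↦0, 66↦15, 69↦1, 71↦3, 121↦2, 177↦7, 184↦14, 191↦4, 209↦5, 210↦6, 212↦8, 234↦13.
No residue repeats among the 17 elements, so no pair has difference ≡ 0 (mod 17).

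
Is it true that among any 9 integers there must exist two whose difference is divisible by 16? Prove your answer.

Try 9 consecutive integers, 49, 50, …, 57. Their remainders mod 16 are 1, 2, 3, 4, 5, 6, 7, 8, 9 — pairwise different, as any 9 ≤ 16 consecutive integers have distinct residues.
The differences between them range over 1, …, 8, none of which is divisible by 16.

No, the set {49, 50, 51, 52, 53, 54, 55, 56, 57} is a counterexample.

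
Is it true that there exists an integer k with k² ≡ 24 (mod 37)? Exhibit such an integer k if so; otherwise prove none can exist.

No, no such integer exists.

Apply Euler's criterion with the prime 37: 24 is a quadratic residue iff 24^18 ≡ 1 (mod 37), and a non-residue iff it is ≡ −1.
Repeated squaring mod 37: 24^2 = 576 ≡ 21; 24^4 ≡ 21² = 441 ≡ 34; 24^8 ≡ 34² = 1156 ≡ 9; 24^16 ≡ 9² = 81 ≡ 7.
Since 18 = 16 + 2, 24^18 ≡ 7 · 21; multiplying out mod 37: 7·21 = 147 ≡ 36. Thus 24^18 ≡ 36 ≡ −1 (mod 37).
By Euler's criterion 24 is a quadratic non-residue mod 37: no k satisfies k² ≡ 24 (mod 37).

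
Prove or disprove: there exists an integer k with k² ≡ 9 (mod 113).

k = 110

k = 110 works: 110² = 12100, and 12100 − 9 = 12091 = 107·113.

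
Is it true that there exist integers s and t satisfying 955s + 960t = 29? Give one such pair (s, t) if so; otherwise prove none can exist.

Any value of 955s + 960t is a multiple of gcd(955, 960) = 5.
However 29 leaves remainder 4 on division by 5.
So the equation is unsolvable over ℤ.

No, no such integers exist.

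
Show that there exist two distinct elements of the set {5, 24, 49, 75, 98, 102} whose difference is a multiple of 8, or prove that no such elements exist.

There is no such pair.

Two integers differ by a multiple of 8 exactly when they have the same residue mod 8. The residues are 5↦5, 24↦0, 49↦1, 75↦3, 98↦2, 102↦6.
These 6 residues are pairwise different, hence no difference of two elements is divisible by 8.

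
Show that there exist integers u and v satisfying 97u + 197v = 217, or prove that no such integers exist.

u = 118, v = -57

Since gcd(97, 197) = 1, every integer is an integer combination of 97 and 197.
Euclidean algorithm: 197 = 2·97 + 3, 97 = 32·3 + 1, 3 = 3·1 + 0.
Back-substituting, 1 = 97 − 32·3 = 97 − 32·(197 − 2·97) = −32·197 + 65·97; that is, 97·65 + 197·(-32) = 1.
Times 217: 97·14105 + 197·(-6944) = 217, so (14105, -6944) solves it.
Shifting by a multiple of (197, −97) keeps it a solution: u = 14105 − 71·197 = 118, v = -6944 + 71·97 = -57.
Check: 97·118 + 197·(-57) = 11446 − 11229 = 217. ✓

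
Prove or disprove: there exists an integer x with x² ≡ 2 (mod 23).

x = 5

x = 5 works: 5² = 25, and 25 − 2 = 23 = 1·23.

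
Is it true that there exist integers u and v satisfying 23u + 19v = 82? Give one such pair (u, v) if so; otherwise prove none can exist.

Since gcd(23, 19) = 1, every integer is an integer combination of 23 and 19.
Dividing repeatedly: 23 = 1·19 + 4, 19 = 4·4 + 3, 4 = 1·3 + 1, 3 = 3·1 + 0.
Back-substituting, 1 = 4 − 1·3 = 4 − (19 − 4·4) = −19 + 5·4 = −19 + 5·(23 − 1·19) = 5·23 − 6·19; that is, 23·5 + 19·(-6) = 1.
Times 82: 23·410 + 19·(-492) = 82, so (410, -492) solves it.
Subtracting 21·19 from u and adding 21·23 to v gives the tidier solution (11, -9).
Check: 23·11 + 19·(-9) = 253 − 171 = 82. ✓

u = 11, v = -9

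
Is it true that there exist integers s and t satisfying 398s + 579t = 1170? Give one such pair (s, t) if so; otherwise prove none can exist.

Since gcd(398, 579) = 1, every integer is an integer combination of 398 and 579.
Run the Euclidean algorithm on 579 and 398: 579 = 1·398 + 181, 398 = 2·181 + 36, 181 = 5·36 + 1, 36 = 36·1 + 0.
Back-substituting, 1 = 181 − 5·36 = 181 − 5·(398 − 2·181) = −5·398 + 11·181 = −5·398 + 11·(579 − 1·398) = 11·579 − 16·398; that is, 398·(-16) + 579·11 = 1.
Scaling by 1170 gives the particular solution (s, t) = (-18720, 12870).
The general solution is s = -18720 + 579k, t = 12870 − 398k; taking k = 33 gives the smaller pair s = 387, t = -264.
Indeed 398·387 + 579·(-264) = 154026 − 152856 = 1170.

s = 387, t = -264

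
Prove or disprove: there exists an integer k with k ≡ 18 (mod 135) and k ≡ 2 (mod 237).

No such integer exists.

Both moduli are multiples of 3 = gcd(135, 237), so any solution would satisfy k ≡ 18 and k ≡ 2 modulo 3 simultaneously.
But 18 mod 3 = 0 while 2 mod 3 = 2, a contradiction.
So no integer satisfies both congruences.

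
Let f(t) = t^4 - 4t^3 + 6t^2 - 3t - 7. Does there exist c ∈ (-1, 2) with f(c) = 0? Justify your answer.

f(-1) = 7 and f(2) = -5, which have opposite signs.
As a polynomial, f is continuous on every closed interval.
By the Intermediate Value Theorem, f takes the value 0 somewhere in the open interval.

Yes, such a c exists.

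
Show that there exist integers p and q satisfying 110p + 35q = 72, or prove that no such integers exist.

gcd(110, 35) = 5, so every integer of the form 110p + 35q is a multiple of 5.
But 72 is not a multiple of 5 (it leaves remainder 2).
Therefore 110p + 35q = 72 has no solution in integers.

No such integers exist.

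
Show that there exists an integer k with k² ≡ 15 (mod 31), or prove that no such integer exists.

Apply Euler's criterion with the prime 31: 15 is a quadratic residue iff 15^15 ≡ 1 (mod 31), and a non-residue iff it is ≡ −1.
Repeated squaring mod 31: 15^2 = 225 ≡ 8; 15^4 ≡ 8² = 64 ≡ 2; 15^8 ≡ 2² = 4 ≡ 4.
Since 15 = 8 + 4 + 2 + 1, 15^15 ≡ 4 · 2 · 8 · 15; multiplying out mod 31: 4·2 = 8 ≡ 8, then 8·8 = 64 ≡ 2, then 2·15 = 30 ≡ 30. Thus 15^15 ≡ 30 ≡ −1 (mod 31).
The value −1 means 15 is a non-residue modulo 31, so k² ≡ 15 (mod 31) is impossible.

There is no such integer.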